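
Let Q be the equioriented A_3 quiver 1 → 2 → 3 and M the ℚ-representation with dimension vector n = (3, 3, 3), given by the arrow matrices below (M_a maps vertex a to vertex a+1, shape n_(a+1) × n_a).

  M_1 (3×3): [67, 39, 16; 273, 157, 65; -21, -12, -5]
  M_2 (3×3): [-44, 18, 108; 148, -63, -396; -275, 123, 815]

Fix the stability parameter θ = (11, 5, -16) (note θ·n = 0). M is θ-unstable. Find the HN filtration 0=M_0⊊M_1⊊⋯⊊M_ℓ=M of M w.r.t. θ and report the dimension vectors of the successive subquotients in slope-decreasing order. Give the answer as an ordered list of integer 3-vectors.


Interval decomposition of M: I[1,2], I[1,3]^2, I[3,3].
HN type (ℓ=3): μ^(1)=8; μ^(2)=0; μ^(3)=-16

((1, 1, 0); (2, 2, 2); (0, 0, 1))


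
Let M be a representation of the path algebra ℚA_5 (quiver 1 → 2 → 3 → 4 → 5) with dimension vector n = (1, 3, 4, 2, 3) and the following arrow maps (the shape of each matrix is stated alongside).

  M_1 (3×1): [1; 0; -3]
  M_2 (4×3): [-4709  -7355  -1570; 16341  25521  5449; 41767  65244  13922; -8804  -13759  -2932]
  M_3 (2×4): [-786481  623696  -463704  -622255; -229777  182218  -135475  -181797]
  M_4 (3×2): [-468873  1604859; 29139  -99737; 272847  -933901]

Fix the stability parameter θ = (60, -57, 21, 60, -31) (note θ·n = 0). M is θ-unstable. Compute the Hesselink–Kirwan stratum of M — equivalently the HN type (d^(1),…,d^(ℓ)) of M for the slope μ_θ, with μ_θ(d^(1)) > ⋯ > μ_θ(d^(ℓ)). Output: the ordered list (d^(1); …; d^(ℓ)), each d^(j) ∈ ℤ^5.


Barcode: M ≅ I[1,5], I[2,3], I[2,4], I[3,3], I[5,5]^2. HN layers by μ_θ (6 steps, strictly decreasing):
  μ^(1)=60; μ^(2)=21; μ^(3)=50/3; μ^(4)=3/2; μ^(5)=-31; μ^(6)=-57

((0, 0, 0, 1, 0); (0, 0, 3, 0, 0); (0, 0, 1, 1, 1); (1, 1, 0, 0, 0); (0, 0, 0, 0, 2); (0, 2, 0, 0, 0))


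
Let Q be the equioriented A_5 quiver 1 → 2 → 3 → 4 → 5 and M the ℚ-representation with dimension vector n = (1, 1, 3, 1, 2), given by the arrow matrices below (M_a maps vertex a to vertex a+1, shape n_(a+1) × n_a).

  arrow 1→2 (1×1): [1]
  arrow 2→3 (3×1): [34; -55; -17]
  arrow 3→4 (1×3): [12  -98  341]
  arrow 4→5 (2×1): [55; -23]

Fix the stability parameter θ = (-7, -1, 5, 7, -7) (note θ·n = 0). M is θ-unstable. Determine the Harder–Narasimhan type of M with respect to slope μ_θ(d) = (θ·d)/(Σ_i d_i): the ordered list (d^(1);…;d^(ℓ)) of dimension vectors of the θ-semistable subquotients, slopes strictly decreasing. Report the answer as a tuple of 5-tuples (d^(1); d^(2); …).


Via rank(M_{q-1}∘⋯∘M_p): M ≅ I[1,5], I[3,3]^2, I[5,5].
μ_θ-semistable layers: μ^(1)=5; μ^(2)=5/3; μ^(3)=-1; μ^(4)=-7

((0, 0, 2, 0, 0); (0, 0, 1, 1, 1); (0, 1, 0, 0, 0); (1, 0, 0, 0, 1))


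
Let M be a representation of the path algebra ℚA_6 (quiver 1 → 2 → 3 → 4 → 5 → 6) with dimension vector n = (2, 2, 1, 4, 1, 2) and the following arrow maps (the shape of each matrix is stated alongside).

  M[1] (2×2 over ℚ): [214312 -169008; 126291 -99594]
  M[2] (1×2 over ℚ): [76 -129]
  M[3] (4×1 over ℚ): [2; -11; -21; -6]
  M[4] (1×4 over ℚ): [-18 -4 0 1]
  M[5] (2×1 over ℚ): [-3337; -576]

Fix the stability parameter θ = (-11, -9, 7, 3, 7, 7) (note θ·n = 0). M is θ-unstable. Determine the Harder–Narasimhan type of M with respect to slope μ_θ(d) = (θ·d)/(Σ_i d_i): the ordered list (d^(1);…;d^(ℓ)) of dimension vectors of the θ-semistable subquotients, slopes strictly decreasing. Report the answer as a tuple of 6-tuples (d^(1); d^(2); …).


Interval decomposition of M: I[1,1], I[1,6], I[2,2], I[4,4]^3, I[6,6].
HN type (ℓ=5): μ^(1)=7; μ^(2)=5; μ^(3)=3; μ^(4)=-9; μ^(5)=-11

((0, 0, 0, 0, 1, 2); (0, 0, 1, 1, 0, 0); (0, 0, 0, 3, 0, 0); (0, 2, 0, 0, 0, 0); (2, 0, 0, 0, 0, 0))


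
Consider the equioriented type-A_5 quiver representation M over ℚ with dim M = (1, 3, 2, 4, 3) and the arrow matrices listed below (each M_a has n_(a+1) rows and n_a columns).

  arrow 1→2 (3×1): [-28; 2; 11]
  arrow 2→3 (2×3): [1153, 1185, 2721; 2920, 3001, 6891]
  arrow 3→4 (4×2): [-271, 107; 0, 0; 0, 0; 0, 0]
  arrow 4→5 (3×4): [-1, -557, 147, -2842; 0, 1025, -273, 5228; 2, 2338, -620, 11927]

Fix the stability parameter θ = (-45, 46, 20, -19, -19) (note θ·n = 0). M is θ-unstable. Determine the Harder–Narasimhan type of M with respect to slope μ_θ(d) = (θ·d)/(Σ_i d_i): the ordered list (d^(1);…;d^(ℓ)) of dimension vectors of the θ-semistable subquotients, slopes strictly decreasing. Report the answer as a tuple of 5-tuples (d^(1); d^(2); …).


Barcode: M ≅ I[1,5], I[2,2], I[2,3], I[4,4], I[4,5]^2. HN layers by μ_θ (5 steps, strictly decreasing):
  μ^(1)=46; μ^(2)=33; μ^(3)=7; μ^(4)=-19; μ^(5)=-45

((0, 1, 0, 0, 0); (0, 1, 1, 0, 0); (0, 1, 1, 1, 1); (0, 0, 0, 3, 2); (1, 0, 0, 0, 0))


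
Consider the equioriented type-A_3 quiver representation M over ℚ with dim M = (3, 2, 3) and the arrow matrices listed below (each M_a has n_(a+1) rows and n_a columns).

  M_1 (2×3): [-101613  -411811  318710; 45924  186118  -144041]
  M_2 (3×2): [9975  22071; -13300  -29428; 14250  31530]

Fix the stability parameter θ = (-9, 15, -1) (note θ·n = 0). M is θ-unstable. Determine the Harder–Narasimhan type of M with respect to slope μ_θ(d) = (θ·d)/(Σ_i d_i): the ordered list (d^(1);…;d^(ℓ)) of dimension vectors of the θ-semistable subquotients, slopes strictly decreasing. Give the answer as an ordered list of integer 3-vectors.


Via rank(M_{q-1}∘⋯∘M_p): M ≅ I[1,1], I[1,2], I[1,3], I[3,3]^2.
μ_θ-semistable layers: μ^(1)=15; μ^(2)=7; μ^(3)=-1; μ^(4)=-9

((0, 1, 0); (0, 1, 1); (0, 0, 2); (3, 0, 0))


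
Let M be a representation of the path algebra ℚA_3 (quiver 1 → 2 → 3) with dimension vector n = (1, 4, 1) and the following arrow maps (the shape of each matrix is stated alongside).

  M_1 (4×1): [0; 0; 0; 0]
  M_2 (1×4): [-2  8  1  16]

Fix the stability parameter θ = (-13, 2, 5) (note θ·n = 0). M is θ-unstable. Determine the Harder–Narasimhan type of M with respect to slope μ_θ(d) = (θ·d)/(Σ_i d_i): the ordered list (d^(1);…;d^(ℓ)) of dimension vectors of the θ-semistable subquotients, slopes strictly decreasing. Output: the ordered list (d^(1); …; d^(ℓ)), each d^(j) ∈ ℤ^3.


Interval decomposition of M: I[1,1], I[2,2]^3, I[2,3].
HN type (ℓ=3): μ^(1)=5; μ^(2)=2; μ^(3)=-13

((0, 0, 1); (0, 4, 0); (1, 0, 0))


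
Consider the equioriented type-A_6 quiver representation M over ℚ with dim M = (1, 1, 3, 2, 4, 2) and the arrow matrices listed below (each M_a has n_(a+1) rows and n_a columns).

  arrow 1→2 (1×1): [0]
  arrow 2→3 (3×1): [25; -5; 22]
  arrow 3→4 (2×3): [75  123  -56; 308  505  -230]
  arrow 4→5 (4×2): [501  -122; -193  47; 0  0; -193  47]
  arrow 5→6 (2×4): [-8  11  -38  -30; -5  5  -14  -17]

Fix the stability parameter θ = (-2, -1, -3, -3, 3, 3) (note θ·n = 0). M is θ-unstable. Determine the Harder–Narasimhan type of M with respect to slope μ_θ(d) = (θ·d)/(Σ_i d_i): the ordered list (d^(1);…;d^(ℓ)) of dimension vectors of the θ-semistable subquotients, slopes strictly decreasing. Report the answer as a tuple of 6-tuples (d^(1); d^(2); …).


Interval decomposition of M: I[1,1], I[2,6], I[3,3], I[3,6], I[5,5]^2.
HN type (ℓ=4): μ^(1)=3; μ^(2)=-2; μ^(3)=-7/3; μ^(4)=-3

((0, 0, 0, 0, 4, 2); (1, 0, 0, 0, 0, 0); (0, 1, 1, 1, 0, 0); (0, 0, 2, 1, 0, 0))


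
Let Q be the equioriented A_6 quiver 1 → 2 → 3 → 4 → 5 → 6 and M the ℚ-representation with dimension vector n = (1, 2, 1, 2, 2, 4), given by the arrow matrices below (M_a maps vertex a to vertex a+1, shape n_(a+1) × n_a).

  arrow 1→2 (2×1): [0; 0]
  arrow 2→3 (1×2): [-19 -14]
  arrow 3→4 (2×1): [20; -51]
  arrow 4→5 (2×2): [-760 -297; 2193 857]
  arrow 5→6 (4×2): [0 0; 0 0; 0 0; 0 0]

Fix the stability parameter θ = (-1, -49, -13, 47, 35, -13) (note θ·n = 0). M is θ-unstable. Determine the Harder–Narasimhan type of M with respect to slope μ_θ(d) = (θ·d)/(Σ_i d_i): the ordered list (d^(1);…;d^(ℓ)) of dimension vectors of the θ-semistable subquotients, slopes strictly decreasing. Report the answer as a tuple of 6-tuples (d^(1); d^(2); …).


Interval decomposition of M: I[1,1], I[2,2], I[2,5], I[4,5], I[6,6]^4.
HN type (ℓ=4): μ^(1)=41; μ^(2)=-1; μ^(3)=-13; μ^(4)=-49

((0, 0, 0, 2, 2, 0); (1, 0, 0, 0, 0, 0); (0, 0, 1, 0, 0, 4); (0, 2, 0, 0, 0, 0))


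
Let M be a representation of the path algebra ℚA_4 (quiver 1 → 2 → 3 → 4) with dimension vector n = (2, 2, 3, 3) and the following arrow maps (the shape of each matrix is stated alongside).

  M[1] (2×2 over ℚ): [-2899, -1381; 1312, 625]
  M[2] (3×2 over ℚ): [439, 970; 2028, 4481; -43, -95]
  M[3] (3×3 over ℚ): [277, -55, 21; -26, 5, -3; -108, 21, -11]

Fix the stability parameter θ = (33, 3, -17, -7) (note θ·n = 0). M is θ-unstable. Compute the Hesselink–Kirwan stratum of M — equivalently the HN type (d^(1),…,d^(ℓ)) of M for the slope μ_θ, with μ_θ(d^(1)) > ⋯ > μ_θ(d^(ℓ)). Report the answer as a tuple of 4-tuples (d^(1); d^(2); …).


Via rank(M_{q-1}∘⋯∘M_p): M ≅ I[1,3], I[1,4], I[3,4], I[4,4].
μ_θ-semistable layers: μ^(1)=19/3; μ^(2)=3; μ^(3)=-7; μ^(4)=-17

((1, 1, 1, 0); (1, 1, 1, 1); (0, 0, 0, 2); (0, 0, 1, 0))


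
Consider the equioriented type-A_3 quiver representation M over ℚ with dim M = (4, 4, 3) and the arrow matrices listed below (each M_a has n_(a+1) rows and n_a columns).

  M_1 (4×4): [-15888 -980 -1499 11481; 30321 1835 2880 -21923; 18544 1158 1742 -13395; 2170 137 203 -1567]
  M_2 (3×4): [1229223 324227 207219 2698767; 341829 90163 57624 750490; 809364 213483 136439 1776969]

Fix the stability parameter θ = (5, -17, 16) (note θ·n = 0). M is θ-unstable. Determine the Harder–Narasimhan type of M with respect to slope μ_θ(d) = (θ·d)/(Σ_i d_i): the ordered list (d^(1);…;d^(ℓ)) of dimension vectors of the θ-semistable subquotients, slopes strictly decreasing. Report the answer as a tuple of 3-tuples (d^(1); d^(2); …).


Via rank(M_{q-1}∘⋯∘M_p): M ≅ I[1,2], I[1,3]^3.
μ_θ-semistable layers: μ^(1)=16; μ^(2)=-6

((0, 0, 3); (4, 4, 0))


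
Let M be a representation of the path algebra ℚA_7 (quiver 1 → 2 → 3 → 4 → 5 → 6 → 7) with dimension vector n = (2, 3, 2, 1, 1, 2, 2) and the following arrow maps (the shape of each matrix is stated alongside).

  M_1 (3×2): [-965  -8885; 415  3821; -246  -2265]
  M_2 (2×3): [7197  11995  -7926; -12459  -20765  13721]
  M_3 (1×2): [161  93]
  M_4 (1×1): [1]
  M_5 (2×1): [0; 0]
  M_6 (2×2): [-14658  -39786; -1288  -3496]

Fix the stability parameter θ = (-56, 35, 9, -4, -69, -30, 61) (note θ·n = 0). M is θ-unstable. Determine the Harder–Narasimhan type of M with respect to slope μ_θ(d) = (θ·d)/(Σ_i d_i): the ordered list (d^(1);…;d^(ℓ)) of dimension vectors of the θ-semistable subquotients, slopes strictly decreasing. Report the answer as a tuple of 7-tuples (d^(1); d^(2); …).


Interval decomposition of M: I[1,2], I[1,5], I[2,3], I[6,6], I[6,7], I[7,7].
HN type (ℓ=6): μ^(1)=61; μ^(2)=35; μ^(3)=22; μ^(4)=-29/4; μ^(5)=-30; μ^(6)=-56

((0, 0, 0, 0, 0, 0, 2); (0, 1, 0, 0, 0, 0, 0); (0, 1, 1, 0, 0, 0, 0); (0, 1, 1, 1, 1, 0, 0); (0, 0, 0, 0, 0, 2, 0); (2, 0, 0, 0, 0, 0, 0))


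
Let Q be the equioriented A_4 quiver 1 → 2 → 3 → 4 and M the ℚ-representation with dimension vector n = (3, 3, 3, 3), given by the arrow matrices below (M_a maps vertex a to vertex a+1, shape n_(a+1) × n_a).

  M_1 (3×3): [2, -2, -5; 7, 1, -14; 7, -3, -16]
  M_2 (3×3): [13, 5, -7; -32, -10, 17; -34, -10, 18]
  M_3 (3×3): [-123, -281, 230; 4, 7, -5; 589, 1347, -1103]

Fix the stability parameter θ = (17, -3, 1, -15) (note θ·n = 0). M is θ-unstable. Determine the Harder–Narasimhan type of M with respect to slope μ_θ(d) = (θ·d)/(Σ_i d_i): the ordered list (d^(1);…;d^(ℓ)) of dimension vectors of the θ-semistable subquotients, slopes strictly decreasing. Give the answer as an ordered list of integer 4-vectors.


Via rank(M_{q-1}∘⋯∘M_p): M ≅ I[1,2], I[1,4]^2, I[3,4].
μ_θ-semistable layers: μ^(1)=7; μ^(2)=0; μ^(3)=-7

((1, 1, 0, 0); (2, 2, 2, 2); (0, 0, 1, 1))


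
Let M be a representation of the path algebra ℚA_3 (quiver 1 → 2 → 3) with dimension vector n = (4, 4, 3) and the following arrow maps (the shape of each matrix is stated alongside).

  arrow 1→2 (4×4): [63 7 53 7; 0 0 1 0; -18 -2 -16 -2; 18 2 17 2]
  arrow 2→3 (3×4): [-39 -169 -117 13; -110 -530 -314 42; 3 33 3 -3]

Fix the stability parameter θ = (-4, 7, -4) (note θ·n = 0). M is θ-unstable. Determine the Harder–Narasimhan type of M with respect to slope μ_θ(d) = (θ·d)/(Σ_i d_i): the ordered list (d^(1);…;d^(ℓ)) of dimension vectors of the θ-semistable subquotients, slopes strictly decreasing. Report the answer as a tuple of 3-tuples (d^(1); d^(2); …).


Via rank(M_{q-1}∘⋯∘M_p): M ≅ I[1,1]^2, I[1,3]^2, I[2,2]^2, I[3,3].
μ_θ-semistable layers: μ^(1)=7; μ^(2)=3/2; μ^(3)=-4

((0, 2, 0); (0, 2, 2); (4, 0, 1))


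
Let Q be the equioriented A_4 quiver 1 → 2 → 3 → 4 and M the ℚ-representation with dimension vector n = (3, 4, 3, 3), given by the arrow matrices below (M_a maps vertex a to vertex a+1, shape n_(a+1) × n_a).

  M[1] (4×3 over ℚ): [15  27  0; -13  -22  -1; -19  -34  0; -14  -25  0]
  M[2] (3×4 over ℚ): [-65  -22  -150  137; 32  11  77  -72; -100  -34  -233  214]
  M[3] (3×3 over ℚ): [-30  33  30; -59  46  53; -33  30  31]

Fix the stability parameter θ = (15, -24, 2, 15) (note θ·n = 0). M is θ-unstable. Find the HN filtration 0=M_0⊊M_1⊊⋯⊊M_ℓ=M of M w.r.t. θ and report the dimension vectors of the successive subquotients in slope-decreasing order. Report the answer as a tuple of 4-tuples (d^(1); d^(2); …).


Barcode: M ≅ I[1,2], I[1,3], I[1,4], I[2,4], I[4,4]. HN layers by μ_θ (4 steps, strictly decreasing):
  μ^(1)=15; μ^(2)=2; μ^(3)=-9/2; μ^(4)=-24

((0, 0, 0, 3); (0, 0, 3, 0); (3, 3, 0, 0); (0, 1, 0, 0))


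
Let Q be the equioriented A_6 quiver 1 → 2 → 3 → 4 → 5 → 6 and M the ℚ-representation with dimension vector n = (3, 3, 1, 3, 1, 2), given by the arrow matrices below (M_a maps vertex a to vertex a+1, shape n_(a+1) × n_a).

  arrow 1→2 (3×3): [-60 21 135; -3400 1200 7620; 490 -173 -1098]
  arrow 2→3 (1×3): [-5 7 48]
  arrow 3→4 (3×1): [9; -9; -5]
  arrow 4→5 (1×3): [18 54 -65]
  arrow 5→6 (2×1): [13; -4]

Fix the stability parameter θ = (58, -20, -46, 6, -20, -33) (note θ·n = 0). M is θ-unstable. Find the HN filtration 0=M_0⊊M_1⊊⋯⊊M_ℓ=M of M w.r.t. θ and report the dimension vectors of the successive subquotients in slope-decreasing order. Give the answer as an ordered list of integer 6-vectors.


Via rank(M_{q-1}∘⋯∘M_p): M ≅ I[1,1], I[1,2], I[1,6], I[2,2], I[4,4]^2, I[6,6].
μ_θ-semistable layers: μ^(1)=58; μ^(2)=19; μ^(3)=6; μ^(4)=-55/6; μ^(5)=-20; μ^(6)=-33

((1, 0, 0, 0, 0, 0); (1, 1, 0, 0, 0, 0); (0, 0, 0, 2, 0, 0); (1, 1, 1, 1, 1, 1); (0, 1, 0, 0, 0, 0); (0, 0, 0, 0, 0, 1))


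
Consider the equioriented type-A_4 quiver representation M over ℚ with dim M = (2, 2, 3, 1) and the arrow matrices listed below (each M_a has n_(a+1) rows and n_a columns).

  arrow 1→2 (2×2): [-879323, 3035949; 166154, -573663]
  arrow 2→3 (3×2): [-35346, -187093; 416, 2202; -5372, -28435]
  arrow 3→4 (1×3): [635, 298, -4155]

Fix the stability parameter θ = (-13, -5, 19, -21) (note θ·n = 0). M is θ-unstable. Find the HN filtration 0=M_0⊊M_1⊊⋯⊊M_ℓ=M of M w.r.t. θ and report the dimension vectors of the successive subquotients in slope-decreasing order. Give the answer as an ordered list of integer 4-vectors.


Barcode: M ≅ I[1,3], I[1,4], I[3,3]. HN layers by μ_θ (4 steps, strictly decreasing):
  μ^(1)=19; μ^(2)=-1; μ^(3)=-5; μ^(4)=-13

((0, 0, 2, 0); (0, 0, 1, 1); (0, 2, 0, 0); (2, 0, 0, 0))


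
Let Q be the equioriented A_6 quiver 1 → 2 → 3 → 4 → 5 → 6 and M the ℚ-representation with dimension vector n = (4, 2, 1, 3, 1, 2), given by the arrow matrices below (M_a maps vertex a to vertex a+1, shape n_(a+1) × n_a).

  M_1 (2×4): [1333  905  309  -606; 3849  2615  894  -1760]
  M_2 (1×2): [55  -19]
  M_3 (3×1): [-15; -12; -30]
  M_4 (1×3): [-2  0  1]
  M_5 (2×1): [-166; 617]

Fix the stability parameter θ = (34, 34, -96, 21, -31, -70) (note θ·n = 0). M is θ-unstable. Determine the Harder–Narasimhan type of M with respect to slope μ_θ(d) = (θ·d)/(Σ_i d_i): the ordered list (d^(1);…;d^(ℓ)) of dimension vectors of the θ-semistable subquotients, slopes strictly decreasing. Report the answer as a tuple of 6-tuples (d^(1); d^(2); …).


Via rank(M_{q-1}∘⋯∘M_p): M ≅ I[1,1]^2, I[1,2], I[1,4], I[4,4], I[4,6], I[6,6].
μ_θ-semistable layers: μ^(1)=34; μ^(2)=21; μ^(3)=-28/3; μ^(4)=-80/3; μ^(5)=-70

((3, 1, 0, 0, 0, 0); (0, 0, 0, 2, 0, 0); (1, 1, 1, 0, 0, 0); (0, 0, 0, 1, 1, 1); (0, 0, 0, 0, 0, 1))


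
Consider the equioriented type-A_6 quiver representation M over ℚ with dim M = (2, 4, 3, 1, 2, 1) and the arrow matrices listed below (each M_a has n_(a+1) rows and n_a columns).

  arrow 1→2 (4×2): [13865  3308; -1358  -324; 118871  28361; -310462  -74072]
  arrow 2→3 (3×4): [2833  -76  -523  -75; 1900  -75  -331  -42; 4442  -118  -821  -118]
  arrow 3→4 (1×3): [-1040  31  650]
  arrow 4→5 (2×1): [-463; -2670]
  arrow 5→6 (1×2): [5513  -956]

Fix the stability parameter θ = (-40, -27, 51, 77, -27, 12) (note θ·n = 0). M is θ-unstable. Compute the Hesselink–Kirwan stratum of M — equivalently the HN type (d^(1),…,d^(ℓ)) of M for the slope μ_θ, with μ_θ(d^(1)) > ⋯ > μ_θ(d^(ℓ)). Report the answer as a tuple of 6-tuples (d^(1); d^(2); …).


Interval decomposition of M: I[1,3], I[1,6], I[2,2], I[2,3], I[5,5].
HN type (ℓ=4): μ^(1)=51; μ^(2)=113/4; μ^(3)=-27; μ^(4)=-40

((0, 0, 2, 0, 0, 0); (0, 0, 1, 1, 1, 1); (0, 4, 0, 0, 1, 0); (2, 0, 0, 0, 0, 0))


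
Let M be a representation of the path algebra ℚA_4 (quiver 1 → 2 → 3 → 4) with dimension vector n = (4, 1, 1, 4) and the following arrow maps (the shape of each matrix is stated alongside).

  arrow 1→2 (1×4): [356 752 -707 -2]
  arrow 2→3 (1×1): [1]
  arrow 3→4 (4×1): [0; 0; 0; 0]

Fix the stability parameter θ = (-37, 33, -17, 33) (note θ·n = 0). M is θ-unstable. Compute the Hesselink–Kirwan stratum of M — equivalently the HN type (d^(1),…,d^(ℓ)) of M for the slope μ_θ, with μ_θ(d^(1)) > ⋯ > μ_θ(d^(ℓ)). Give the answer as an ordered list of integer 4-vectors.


Interval decomposition of M: I[1,1]^3, I[1,3], I[4,4]^4.
HN type (ℓ=3): μ^(1)=33; μ^(2)=8; μ^(3)=-37

((0, 0, 0, 4); (0, 1, 1, 0); (4, 0, 0, 0))


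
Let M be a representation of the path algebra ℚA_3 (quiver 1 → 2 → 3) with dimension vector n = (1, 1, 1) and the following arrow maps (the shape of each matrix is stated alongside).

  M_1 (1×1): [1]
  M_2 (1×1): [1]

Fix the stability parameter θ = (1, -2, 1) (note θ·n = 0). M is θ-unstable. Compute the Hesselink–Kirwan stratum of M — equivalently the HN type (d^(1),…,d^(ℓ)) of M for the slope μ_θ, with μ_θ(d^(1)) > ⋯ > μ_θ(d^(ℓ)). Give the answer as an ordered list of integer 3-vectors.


Barcode: M ≅ I[1,3]. HN layers by μ_θ (2 steps, strictly decreasing):
  μ^(1)=1; μ^(2)=-1/2

((0, 0, 1); (1, 1, 0))


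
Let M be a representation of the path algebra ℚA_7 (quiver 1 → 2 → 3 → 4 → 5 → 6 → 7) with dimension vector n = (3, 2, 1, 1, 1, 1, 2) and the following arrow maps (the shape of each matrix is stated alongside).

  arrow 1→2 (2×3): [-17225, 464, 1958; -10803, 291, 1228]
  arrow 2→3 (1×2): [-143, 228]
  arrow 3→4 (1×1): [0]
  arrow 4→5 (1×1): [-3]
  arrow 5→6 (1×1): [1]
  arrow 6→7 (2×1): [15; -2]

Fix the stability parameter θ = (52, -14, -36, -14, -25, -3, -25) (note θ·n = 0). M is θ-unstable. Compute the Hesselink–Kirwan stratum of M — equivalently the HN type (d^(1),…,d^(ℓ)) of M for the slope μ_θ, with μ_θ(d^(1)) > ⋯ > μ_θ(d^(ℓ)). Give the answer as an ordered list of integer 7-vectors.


Interval decomposition of M: I[1,1], I[1,2], I[1,3], I[4,7], I[7,7].
HN type (ℓ=6): μ^(1)=52; μ^(2)=19; μ^(3)=2/3; μ^(4)=-14; μ^(5)=-39/2; μ^(6)=-25

((1, 0, 0, 0, 0, 0, 0); (1, 1, 0, 0, 0, 0, 0); (1, 1, 1, 0, 0, 0, 0); (0, 0, 0, 0, 0, 1, 1); (0, 0, 0, 1, 1, 0, 0); (0, 0, 0, 0, 0, 0, 1))


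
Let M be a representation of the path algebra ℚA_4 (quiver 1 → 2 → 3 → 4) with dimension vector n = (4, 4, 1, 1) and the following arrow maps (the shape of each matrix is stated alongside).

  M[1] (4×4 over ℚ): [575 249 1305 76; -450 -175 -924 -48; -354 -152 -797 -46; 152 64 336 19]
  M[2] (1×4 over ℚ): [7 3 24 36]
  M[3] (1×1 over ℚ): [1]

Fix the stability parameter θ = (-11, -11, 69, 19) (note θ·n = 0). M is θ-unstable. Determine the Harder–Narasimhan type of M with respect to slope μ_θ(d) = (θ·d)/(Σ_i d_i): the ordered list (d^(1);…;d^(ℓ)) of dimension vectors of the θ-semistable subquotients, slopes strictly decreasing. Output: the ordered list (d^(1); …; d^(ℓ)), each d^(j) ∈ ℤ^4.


Via rank(M_{q-1}∘⋯∘M_p): M ≅ I[1,2]^3, I[1,4].
μ_θ-semistable layers: μ^(1)=44; μ^(2)=-11

((0, 0, 1, 1); (4, 4, 0, 0))


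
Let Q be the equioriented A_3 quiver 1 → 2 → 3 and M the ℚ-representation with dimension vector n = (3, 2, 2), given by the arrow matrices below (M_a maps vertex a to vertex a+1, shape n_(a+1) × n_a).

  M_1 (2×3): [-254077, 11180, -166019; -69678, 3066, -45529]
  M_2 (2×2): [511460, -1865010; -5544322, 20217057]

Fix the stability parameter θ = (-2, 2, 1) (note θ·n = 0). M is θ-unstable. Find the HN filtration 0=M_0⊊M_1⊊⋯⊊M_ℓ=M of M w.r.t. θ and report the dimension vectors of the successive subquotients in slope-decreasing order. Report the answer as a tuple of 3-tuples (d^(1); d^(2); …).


Interval decomposition of M: I[1,1], I[1,2], I[1,3], I[3,3].
HN type (ℓ=4): μ^(1)=2; μ^(2)=3/2; μ^(3)=1; μ^(4)=-2

((0, 1, 0); (0, 1, 1); (0, 0, 1); (3, 0, 0))


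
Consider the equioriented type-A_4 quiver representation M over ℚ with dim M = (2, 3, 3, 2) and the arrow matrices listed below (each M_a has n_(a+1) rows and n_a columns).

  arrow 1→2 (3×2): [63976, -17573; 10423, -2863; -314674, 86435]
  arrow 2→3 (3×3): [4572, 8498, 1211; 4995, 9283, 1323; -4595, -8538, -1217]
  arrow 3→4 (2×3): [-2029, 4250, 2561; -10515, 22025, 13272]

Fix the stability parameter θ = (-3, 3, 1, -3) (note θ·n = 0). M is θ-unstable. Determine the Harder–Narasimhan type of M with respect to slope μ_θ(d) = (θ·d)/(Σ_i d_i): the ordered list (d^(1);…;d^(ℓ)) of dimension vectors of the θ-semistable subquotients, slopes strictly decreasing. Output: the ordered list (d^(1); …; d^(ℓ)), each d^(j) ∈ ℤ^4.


Interval decomposition of M: I[1,4]^2, I[2,3].
HN type (ℓ=3): μ^(1)=2; μ^(2)=1/3; μ^(3)=-3

((0, 1, 1, 0); (0, 2, 2, 2); (2, 0, 0, 0))


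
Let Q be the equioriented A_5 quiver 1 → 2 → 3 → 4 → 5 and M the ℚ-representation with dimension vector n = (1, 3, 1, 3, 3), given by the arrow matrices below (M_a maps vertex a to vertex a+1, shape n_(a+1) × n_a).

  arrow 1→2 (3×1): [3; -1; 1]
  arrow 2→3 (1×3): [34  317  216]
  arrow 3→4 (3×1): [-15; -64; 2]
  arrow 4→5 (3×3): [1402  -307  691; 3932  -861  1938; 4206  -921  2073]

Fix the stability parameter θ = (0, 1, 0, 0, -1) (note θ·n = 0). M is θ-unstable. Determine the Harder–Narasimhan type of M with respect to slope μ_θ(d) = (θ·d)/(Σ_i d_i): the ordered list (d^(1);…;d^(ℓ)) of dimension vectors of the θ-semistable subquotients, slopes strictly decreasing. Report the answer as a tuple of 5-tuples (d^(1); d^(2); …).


Via rank(M_{q-1}∘⋯∘M_p): M ≅ I[1,4], I[2,2]^2, I[4,5]^2, I[5,5].
μ_θ-semistable layers: μ^(1)=1; μ^(2)=1/3; μ^(3)=0; μ^(4)=-1/2; μ^(5)=-1

((0, 2, 0, 0, 0); (0, 1, 1, 1, 0); (1, 0, 0, 0, 0); (0, 0, 0, 2, 2); (0, 0, 0, 0, 1))


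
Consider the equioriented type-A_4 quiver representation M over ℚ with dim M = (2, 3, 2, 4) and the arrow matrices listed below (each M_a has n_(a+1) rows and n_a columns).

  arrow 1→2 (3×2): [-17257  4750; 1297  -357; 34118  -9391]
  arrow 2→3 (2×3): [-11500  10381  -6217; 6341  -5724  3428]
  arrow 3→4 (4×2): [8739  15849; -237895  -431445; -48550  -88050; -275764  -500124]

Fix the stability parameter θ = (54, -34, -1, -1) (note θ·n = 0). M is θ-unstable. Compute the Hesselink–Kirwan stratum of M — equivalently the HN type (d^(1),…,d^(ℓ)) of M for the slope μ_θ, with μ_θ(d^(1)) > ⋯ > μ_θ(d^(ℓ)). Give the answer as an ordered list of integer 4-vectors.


Interval decomposition of M: I[1,2], I[1,3], I[2,4], I[4,4]^3.
HN type (ℓ=4): μ^(1)=10; μ^(2)=19/3; μ^(3)=-1; μ^(4)=-34

((1, 1, 0, 0); (1, 1, 1, 0); (0, 0, 1, 4); (0, 1, 0, 0))


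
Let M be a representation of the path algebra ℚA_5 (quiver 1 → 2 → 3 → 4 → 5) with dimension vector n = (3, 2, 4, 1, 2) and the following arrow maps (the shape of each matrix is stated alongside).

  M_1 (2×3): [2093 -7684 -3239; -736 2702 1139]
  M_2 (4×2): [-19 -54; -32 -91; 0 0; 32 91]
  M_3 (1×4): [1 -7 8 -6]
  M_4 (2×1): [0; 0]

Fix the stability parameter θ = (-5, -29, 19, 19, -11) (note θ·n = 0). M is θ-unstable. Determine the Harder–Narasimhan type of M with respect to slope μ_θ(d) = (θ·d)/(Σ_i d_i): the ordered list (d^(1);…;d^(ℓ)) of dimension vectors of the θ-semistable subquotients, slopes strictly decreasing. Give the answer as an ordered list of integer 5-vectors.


Barcode: M ≅ I[1,1], I[1,3], I[1,4], I[3,3]^2, I[5,5]^2. HN layers by μ_θ (4 steps, strictly decreasing):
  μ^(1)=19; μ^(2)=-5; μ^(3)=-11; μ^(4)=-17

((0, 0, 4, 1, 0); (1, 0, 0, 0, 0); (0, 0, 0, 0, 2); (2, 2, 0, 0, 0))


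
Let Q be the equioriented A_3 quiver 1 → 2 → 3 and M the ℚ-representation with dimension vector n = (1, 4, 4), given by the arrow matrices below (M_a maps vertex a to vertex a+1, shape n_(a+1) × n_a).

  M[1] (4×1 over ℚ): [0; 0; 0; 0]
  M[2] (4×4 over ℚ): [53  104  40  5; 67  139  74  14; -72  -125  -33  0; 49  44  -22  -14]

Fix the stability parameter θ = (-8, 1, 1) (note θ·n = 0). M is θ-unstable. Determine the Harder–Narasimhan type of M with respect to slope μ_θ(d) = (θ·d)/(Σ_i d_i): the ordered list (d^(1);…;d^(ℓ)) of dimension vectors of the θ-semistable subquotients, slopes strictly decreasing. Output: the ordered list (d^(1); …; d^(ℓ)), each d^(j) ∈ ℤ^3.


Via rank(M_{q-1}∘⋯∘M_p): M ≅ I[1,1], I[2,3]^4.
μ_θ-semistable layers: μ^(1)=1; μ^(2)=-8

((0, 4, 4); (1, 0, 0))


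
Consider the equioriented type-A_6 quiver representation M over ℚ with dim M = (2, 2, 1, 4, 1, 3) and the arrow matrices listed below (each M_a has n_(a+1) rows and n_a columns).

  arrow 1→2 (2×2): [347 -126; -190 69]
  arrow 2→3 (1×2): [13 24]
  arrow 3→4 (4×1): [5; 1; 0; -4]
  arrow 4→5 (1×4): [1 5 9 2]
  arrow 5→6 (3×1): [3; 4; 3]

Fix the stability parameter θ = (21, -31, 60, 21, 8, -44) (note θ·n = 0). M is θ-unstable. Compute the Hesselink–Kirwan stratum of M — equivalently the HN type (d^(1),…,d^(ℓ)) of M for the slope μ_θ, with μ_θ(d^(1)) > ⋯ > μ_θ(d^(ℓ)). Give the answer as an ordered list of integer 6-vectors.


Via rank(M_{q-1}∘⋯∘M_p): M ≅ I[1,2], I[1,6], I[4,4]^3, I[6,6]^2.
μ_θ-semistable layers: μ^(1)=21; μ^(2)=45/4; μ^(3)=-5; μ^(4)=-44

((0, 0, 0, 3, 0, 0); (0, 0, 1, 1, 1, 1); (2, 2, 0, 0, 0, 0); (0, 0, 0, 0, 0, 2))


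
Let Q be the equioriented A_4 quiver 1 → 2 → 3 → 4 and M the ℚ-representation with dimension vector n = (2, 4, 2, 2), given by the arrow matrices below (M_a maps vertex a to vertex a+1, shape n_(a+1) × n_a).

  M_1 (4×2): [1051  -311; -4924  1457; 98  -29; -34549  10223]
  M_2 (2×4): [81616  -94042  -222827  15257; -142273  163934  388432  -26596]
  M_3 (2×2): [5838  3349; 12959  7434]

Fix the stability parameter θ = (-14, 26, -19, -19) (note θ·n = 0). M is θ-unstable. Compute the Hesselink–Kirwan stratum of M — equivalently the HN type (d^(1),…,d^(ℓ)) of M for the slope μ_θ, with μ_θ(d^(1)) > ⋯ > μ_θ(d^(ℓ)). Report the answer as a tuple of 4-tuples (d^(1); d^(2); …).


Via rank(M_{q-1}∘⋯∘M_p): M ≅ I[1,4]^2, I[2,2]^2.
μ_θ-semistable layers: μ^(1)=26; μ^(2)=-4; μ^(3)=-14

((0, 2, 0, 0); (0, 2, 2, 2); (2, 0, 0, 0))


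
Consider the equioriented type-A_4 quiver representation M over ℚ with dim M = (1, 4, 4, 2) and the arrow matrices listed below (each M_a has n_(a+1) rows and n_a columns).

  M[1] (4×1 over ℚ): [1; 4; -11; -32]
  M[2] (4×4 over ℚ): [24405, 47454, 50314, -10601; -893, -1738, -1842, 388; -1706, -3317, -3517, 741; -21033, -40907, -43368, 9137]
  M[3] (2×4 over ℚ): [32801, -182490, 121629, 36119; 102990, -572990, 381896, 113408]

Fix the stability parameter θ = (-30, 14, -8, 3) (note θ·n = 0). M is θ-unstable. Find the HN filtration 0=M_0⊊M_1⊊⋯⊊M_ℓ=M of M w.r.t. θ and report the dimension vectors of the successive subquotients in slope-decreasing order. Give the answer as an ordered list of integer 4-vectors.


Interval decomposition of M: I[1,4], I[2,3]^2, I[2,4].
HN type (ℓ=2): μ^(1)=3; μ^(2)=-30

((0, 4, 4, 2); (1, 0, 0, 0))


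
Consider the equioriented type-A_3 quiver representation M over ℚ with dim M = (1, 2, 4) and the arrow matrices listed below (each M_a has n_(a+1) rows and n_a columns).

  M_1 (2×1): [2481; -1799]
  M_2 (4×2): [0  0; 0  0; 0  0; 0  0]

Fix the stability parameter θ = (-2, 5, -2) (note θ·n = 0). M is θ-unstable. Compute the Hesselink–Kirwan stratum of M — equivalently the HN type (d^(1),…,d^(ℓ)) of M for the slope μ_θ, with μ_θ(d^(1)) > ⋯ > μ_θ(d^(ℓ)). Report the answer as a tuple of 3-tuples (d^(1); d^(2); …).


Via rank(M_{q-1}∘⋯∘M_p): M ≅ I[1,2], I[2,2], I[3,3]^4.
μ_θ-semistable layers: μ^(1)=5; μ^(2)=-2

((0, 2, 0); (1, 0, 4))


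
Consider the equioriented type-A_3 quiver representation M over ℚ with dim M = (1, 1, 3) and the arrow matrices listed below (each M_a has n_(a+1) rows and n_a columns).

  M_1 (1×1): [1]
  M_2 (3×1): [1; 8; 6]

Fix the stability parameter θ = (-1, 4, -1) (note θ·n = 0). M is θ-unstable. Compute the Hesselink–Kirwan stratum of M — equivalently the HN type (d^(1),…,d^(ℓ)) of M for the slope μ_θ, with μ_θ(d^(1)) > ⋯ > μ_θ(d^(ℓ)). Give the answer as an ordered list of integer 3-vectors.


Via rank(M_{q-1}∘⋯∘M_p): M ≅ I[1,3], I[3,3]^2.
μ_θ-semistable layers: μ^(1)=3/2; μ^(2)=-1

((0, 1, 1); (1, 0, 2))


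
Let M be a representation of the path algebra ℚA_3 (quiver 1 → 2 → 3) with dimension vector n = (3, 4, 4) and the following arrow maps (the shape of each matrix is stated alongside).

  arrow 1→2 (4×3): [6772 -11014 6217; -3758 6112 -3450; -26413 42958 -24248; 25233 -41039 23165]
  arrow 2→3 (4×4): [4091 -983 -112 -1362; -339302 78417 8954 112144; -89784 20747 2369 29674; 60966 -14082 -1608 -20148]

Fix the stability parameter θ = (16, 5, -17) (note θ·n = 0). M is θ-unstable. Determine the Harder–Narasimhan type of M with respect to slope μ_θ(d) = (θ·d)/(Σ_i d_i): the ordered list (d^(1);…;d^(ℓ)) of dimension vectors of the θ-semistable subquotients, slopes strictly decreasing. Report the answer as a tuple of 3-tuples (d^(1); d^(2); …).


Barcode: M ≅ I[1,2], I[1,3]^2, I[2,3], I[3,3]. HN layers by μ_θ (4 steps, strictly decreasing):
  μ^(1)=21/2; μ^(2)=4/3; μ^(3)=-6; μ^(4)=-17

((1, 1, 0); (2, 2, 2); (0, 1, 1); (0, 0, 1))


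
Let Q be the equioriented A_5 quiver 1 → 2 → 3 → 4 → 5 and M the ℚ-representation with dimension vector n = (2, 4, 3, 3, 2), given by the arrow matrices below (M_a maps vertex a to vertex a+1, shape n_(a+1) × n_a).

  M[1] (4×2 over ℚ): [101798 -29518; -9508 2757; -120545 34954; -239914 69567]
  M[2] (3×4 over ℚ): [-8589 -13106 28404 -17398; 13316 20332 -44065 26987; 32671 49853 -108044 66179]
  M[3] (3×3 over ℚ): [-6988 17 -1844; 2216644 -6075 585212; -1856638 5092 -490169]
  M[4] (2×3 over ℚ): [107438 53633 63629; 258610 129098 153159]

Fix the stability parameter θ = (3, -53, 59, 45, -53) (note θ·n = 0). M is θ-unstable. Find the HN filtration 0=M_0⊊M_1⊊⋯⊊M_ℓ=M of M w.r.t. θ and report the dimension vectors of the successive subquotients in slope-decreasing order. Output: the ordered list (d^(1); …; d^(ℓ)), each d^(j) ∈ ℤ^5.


Barcode: M ≅ I[1,2], I[1,5], I[2,3], I[2,5], I[4,4]. HN layers by μ_θ (5 steps, strictly decreasing):
  μ^(1)=59; μ^(2)=45; μ^(3)=17; μ^(4)=-25; μ^(5)=-53

((0, 0, 1, 0, 0); (0, 0, 0, 1, 0); (0, 0, 2, 2, 2); (2, 2, 0, 0, 0); (0, 2, 0, 0, 0))


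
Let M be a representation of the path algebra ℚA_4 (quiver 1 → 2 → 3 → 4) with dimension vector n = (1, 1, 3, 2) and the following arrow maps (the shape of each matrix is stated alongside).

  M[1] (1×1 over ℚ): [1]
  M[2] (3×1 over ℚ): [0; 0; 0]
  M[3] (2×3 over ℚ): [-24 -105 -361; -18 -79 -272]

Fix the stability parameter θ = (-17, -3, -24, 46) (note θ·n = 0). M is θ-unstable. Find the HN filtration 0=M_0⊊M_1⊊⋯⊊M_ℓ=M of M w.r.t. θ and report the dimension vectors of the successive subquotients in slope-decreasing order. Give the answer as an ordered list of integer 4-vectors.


Via rank(M_{q-1}∘⋯∘M_p): M ≅ I[1,2], I[3,3], I[3,4]^2.
μ_θ-semistable layers: μ^(1)=46; μ^(2)=-3; μ^(3)=-17; μ^(4)=-24

((0, 0, 0, 2); (0, 1, 0, 0); (1, 0, 0, 0); (0, 0, 3, 0))


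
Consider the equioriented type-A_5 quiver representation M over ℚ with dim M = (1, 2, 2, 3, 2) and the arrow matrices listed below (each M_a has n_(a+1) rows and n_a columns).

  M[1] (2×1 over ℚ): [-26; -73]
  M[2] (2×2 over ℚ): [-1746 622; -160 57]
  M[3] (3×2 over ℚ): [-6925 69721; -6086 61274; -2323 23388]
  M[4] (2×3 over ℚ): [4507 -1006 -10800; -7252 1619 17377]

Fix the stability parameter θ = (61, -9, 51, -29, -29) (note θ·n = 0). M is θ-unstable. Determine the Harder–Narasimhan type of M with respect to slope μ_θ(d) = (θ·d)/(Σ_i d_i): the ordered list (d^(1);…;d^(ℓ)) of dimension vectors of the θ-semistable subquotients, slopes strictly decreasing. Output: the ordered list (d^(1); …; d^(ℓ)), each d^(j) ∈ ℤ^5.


Via rank(M_{q-1}∘⋯∘M_p): M ≅ I[1,5], I[2,5], I[4,4].
μ_θ-semistable layers: μ^(1)=9; μ^(2)=-7/3; μ^(3)=-9; μ^(4)=-29

((1, 1, 1, 1, 1); (0, 0, 1, 1, 1); (0, 1, 0, 0, 0); (0, 0, 0, 1, 0))


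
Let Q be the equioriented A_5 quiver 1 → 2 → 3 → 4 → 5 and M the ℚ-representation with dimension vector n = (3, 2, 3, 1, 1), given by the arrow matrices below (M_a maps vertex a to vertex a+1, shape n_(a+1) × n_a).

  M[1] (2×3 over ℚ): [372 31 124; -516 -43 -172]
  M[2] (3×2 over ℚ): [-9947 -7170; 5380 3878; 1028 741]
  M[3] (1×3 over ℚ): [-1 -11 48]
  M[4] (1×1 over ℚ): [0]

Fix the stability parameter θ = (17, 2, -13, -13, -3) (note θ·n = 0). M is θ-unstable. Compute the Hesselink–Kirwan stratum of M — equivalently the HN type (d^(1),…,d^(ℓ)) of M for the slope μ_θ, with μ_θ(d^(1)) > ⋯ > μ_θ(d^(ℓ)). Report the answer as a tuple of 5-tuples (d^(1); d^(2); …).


Interval decomposition of M: I[1,1]^2, I[1,4], I[2,3], I[3,3], I[5,5].
HN type (ℓ=5): μ^(1)=17; μ^(2)=-7/4; μ^(3)=-3; μ^(4)=-11/2; μ^(5)=-13

((2, 0, 0, 0, 0); (1, 1, 1, 1, 0); (0, 0, 0, 0, 1); (0, 1, 1, 0, 0); (0, 0, 1, 0, 0))


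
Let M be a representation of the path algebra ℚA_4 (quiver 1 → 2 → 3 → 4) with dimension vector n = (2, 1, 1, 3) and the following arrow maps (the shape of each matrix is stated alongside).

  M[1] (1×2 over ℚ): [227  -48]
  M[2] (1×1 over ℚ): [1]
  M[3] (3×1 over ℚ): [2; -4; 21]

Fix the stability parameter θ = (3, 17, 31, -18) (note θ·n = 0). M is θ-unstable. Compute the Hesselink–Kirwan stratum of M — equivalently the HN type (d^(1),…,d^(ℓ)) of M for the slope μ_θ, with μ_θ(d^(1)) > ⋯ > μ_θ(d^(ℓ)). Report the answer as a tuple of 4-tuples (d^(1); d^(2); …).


Interval decomposition of M: I[1,1], I[1,4], I[4,4]^2.
HN type (ℓ=3): μ^(1)=10; μ^(2)=3; μ^(3)=-18

((0, 1, 1, 1); (2, 0, 0, 0); (0, 0, 0, 2))


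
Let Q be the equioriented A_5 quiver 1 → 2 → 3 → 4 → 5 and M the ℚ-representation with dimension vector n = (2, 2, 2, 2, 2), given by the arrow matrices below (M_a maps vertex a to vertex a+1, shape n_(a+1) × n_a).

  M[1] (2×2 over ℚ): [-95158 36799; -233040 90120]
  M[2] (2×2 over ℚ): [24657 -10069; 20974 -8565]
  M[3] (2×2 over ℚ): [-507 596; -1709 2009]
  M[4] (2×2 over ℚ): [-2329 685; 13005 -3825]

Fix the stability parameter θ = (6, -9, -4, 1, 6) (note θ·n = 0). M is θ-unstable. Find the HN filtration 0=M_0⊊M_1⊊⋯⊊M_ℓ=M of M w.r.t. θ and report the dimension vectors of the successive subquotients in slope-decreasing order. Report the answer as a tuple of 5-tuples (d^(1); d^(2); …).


Barcode: M ≅ I[1,1], I[1,4], I[2,5], I[5,5]. HN layers by μ_θ (5 steps, strictly decreasing):
  μ^(1)=6; μ^(2)=1; μ^(3)=-7/3; μ^(4)=-4; μ^(5)=-9

((1, 0, 0, 0, 2); (0, 0, 0, 2, 0); (1, 1, 1, 0, 0); (0, 0, 1, 0, 0); (0, 1, 0, 0, 0))


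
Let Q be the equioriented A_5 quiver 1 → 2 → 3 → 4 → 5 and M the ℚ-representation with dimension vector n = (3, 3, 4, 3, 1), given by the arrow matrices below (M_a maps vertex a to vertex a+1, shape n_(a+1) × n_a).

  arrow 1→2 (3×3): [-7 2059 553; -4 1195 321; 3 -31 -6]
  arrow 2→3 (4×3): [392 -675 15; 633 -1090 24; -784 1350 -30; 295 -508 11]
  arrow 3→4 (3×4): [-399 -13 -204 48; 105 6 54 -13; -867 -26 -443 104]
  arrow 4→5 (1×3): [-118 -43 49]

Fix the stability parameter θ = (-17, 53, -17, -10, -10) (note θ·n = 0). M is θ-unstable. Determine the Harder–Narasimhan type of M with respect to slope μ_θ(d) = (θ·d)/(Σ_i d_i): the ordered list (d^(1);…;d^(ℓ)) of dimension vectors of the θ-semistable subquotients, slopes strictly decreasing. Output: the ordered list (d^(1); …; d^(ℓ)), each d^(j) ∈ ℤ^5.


Via rank(M_{q-1}∘⋯∘M_p): M ≅ I[1,4]^2, I[1,5], I[3,3].
μ_θ-semistable layers: μ^(1)=26/3; μ^(2)=4; μ^(3)=-17

((0, 2, 2, 2, 0); (0, 1, 1, 1, 1); (3, 0, 1, 0, 0))


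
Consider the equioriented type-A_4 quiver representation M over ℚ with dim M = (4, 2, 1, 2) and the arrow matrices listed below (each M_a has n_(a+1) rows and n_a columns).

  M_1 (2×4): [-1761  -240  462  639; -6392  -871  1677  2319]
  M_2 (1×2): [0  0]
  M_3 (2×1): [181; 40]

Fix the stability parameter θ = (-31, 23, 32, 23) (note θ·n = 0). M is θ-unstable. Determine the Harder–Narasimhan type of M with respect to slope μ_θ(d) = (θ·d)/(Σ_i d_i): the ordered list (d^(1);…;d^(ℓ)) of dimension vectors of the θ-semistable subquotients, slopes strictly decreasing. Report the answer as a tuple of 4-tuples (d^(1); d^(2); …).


Via rank(M_{q-1}∘⋯∘M_p): M ≅ I[1,1]^2, I[1,2]^2, I[3,4], I[4,4].
μ_θ-semistable layers: μ^(1)=55/2; μ^(2)=23; μ^(3)=-31

((0, 0, 1, 1); (0, 2, 0, 1); (4, 0, 0, 0))


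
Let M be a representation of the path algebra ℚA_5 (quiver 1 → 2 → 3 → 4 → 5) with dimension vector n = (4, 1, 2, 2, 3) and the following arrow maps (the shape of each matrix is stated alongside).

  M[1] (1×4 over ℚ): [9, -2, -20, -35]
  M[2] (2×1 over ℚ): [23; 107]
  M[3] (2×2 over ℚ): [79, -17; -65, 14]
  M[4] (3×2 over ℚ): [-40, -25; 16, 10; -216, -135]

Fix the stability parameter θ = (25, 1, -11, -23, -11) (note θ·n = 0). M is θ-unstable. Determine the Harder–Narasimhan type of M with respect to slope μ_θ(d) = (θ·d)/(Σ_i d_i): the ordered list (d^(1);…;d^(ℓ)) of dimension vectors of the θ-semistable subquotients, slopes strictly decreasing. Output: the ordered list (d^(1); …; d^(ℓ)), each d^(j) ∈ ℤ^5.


Interval decomposition of M: I[1,1]^3, I[1,5], I[3,4], I[5,5]^2.
HN type (ℓ=4): μ^(1)=25; μ^(2)=-19/5; μ^(3)=-11; μ^(4)=-17

((3, 0, 0, 0, 0); (1, 1, 1, 1, 1); (0, 0, 0, 0, 2); (0, 0, 1, 1, 0))


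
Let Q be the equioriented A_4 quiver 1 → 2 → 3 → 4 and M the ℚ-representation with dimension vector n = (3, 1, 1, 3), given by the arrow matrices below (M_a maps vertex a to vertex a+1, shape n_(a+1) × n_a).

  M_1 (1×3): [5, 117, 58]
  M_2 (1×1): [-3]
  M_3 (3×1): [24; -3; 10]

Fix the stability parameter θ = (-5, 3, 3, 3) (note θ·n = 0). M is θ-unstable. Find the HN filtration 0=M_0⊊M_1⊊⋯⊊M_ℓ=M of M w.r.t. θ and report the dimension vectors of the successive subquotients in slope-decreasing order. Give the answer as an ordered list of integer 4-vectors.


Interval decomposition of M: I[1,1]^2, I[1,4], I[4,4]^2.
HN type (ℓ=2): μ^(1)=3; μ^(2)=-5

((0, 1, 1, 3); (3, 0, 0, 0))
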